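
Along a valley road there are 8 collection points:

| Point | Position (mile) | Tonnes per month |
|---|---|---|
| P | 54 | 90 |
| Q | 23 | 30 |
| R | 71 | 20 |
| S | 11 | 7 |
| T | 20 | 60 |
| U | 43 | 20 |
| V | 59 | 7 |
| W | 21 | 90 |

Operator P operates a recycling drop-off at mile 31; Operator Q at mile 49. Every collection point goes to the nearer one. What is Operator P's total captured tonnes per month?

187

The indifferent point is the midpoint (31+49)/2 = 40; collection points left of it (closer to Operator P at 31) go to Operator P, those right go to Operator Q.
  S at 11 (w=7) → Operator P
  T at 20 (w=60) → Operator P
  W at 21 (w=90) → Operator P
  Q at 23 (w=30) → Operator P
  U at 43 (w=20) → Operator Q
  P at 54 (w=90) → Operator Q
  V at 59 (w=7) → Operator Q
  R at 71 (w=20) → Operator Q
Operator P captures 187; Operator Q captures 137.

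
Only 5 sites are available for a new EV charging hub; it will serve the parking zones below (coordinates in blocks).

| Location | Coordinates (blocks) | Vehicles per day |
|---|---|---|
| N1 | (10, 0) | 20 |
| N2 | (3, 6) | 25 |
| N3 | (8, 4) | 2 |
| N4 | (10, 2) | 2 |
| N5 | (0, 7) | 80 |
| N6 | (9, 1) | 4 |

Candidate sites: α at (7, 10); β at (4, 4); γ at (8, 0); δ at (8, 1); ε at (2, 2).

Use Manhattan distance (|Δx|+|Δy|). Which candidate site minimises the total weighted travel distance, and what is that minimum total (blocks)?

β, total 891 blocks

Total weighted distance at each candidate:
  α (7, 10): total = 1340
  β (4, 4): total = 891
  γ (8, 0): total = 1539
  δ (8, 1): total = 1446
  ε (2, 2): total = 949
Minimum is at β with total 891 blocks.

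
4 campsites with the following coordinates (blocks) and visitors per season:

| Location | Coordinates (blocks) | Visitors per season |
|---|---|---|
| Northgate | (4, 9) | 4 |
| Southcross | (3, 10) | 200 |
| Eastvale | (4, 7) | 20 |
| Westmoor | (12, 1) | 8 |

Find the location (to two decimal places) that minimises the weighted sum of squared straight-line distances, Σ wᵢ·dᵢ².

The minimiser of Σwᵢ‖p−pᵢ‖² is the weighted centroid p* = (Σwᵢpᵢ)/(Σwᵢ).
Σwᵢ = 232.
Σwᵢxᵢ = 4·4 + 200·3 + 20·4 + 8·12 = 792.
Σwᵢyᵢ = 4·9 + 200·10 + 20·7 + 8·1 = 2184.
x* = 792/232 = 3.41, y* = 2184/232 = 9.41.

(3.41, 9.41)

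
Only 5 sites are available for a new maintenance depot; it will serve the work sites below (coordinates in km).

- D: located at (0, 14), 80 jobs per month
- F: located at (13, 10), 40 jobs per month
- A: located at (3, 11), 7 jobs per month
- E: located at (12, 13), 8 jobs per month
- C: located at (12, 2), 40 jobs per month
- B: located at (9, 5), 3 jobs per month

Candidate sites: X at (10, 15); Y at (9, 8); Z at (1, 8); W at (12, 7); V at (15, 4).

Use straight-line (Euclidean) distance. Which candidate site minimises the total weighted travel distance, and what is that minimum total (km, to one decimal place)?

Y, total 1415.2 km

Total weighted distance at each candidate:
  X (10, 15): total = 1672.6
  Y (9, 8): total = 1415.2
  Z (1, 8): total = 1622.0
  W (12, 7): total = 1565.6
  V (15, 4): total = 2030.8
Minimum is at Y with total 1415.2 km.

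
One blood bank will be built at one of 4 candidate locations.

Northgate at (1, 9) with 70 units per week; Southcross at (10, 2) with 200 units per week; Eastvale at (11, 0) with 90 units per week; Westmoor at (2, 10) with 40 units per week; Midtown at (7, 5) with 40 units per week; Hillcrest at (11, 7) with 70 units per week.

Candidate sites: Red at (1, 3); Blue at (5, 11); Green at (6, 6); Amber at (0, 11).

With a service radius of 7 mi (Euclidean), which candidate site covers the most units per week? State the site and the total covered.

Green, covering 420

Coverage radius r = 7 mi; a point is covered iff (Δx)²+(Δy)² ≤ 7² = 49.
  Red (1, 3): covers {Northgate, Midtown} → 110
  Blue (5, 11): covers {Northgate, Westmoor, Midtown} → 150
  Green (6, 6): covers {Northgate, Southcross, Westmoor, Midtown, Hillcrest} → 420
  Amber (0, 11): covers {Northgate, Westmoor} → 110
Maximum coverage at Green: 420 units per week.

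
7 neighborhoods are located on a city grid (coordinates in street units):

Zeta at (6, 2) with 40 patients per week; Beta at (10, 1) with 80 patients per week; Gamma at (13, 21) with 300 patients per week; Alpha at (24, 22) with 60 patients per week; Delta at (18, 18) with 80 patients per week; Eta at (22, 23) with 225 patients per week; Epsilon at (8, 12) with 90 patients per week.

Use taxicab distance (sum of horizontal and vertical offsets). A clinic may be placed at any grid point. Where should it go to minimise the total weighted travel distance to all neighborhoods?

(13, 21)

Manhattan distance separates: Σwᵢ(|x−xᵢ|+|y−yᵢ|) = Σwᵢ|x−xᵢ| + Σwᵢ|y−yᵢ|, so x and y are optimised independently as 1-D weighted medians.
Total weight W = 875; half = 437.5.
x-coordinate, sorted with cumulative weight:
  x=6 (Zeta, w=40) cum 40
  x=8 (Epsilon, w=90) cum 130
  x=10 (Beta, w=80) cum 210
  x=13 (Gamma, w=300) cum 510  ← median
  x=18 (Delta, w=80) cum 590
  x=22 (Eta, w=225) cum 815
  x=24 (Alpha, w=60) cum 875
⇒ x* = 13
y-coordinate, sorted with cumulative weight:
  y=1 (Beta, w=80) cum 80
  y=2 (Zeta, w=40) cum 120
  y=12 (Epsilon, w=90) cum 210
  y=18 (Delta, w=80) cum 290
  y=21 (Gamma, w=300) cum 590  ← median
  y=22 (Alpha, w=60) cum 650
  y=23 (Eta, w=225) cum 875
⇒ y* = 21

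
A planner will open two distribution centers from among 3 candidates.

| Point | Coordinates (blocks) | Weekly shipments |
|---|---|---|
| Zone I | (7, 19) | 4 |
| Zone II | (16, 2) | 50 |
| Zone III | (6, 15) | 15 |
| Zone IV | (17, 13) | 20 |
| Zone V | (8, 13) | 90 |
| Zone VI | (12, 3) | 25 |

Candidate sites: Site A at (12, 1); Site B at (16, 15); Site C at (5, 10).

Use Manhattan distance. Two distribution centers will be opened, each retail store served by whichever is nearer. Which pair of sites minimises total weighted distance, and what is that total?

{Site A, Site C}, total 1274

Evaluate every pair (each demand assigned to the nearer of the two):
  {Site A, Site C}: total = 1274
  {Site A, Site B}: total = 1462
  {Site B, Site C}: total = 1734
Best pair: {Site A, Site C} with total 1274.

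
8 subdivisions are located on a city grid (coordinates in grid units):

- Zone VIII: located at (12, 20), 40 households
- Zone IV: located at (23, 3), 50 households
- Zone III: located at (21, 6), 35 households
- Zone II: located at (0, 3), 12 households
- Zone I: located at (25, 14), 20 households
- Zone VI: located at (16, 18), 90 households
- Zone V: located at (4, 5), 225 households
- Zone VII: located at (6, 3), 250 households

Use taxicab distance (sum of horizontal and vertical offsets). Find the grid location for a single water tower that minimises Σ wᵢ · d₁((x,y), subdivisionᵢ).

Manhattan distance separates: Σwᵢ(|x−xᵢ|+|y−yᵢ|) = Σwᵢ|x−xᵢ| + Σwᵢ|y−yᵢ|, so x and y are optimised independently as 1-D weighted medians.
Total weight W = 722; half = 361.
x-coordinate, sorted with cumulative weight:
  x=0 (Zone II, w=12) cum 12
  x=4 (Zone V, w=225) cum 237
  x=6 (Zone VII, w=250) cum 487  ← median
  x=12 (Zone VIII, w=40) cum 527
  x=16 (Zone VI, w=90) cum 617
  x=21 (Zone III, w=35) cum 652
  x=23 (Zone IV, w=50) cum 702
  x=25 (Zone I, w=20) cum 722
⇒ x* = 6
y-coordinate, sorted with cumulative weight:
  y=3 (Zone IV, w=50) cum 50
  y=3 (Zone II, w=12) cum 62
  y=3 (Zone VII, w=250) cum 312
  y=5 (Zone V, w=225) cum 537  ← median
  y=6 (Zone III, w=35) cum 572
  y=14 (Zone I, w=20) cum 592
  y=18 (Zone VI, w=90) cum 682
  y=20 (Zone VIII, w=40) cum 722
⇒ y* = 5

(6, 5)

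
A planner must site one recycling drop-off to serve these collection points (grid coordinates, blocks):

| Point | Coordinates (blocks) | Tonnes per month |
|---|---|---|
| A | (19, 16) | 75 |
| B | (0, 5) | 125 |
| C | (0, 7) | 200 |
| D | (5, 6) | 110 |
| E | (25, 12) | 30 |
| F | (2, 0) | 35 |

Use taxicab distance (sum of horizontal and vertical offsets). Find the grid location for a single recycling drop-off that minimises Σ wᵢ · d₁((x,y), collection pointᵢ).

Manhattan distance separates: Σwᵢ(|x−xᵢ|+|y−yᵢ|) = Σwᵢ|x−xᵢ| + Σwᵢ|y−yᵢ|, so x and y are optimised independently as 1-D weighted medians.
Total weight W = 575; half = 287.5.
x-coordinate, sorted with cumulative weight:
  x=0 (B, w=125) cum 125
  x=0 (C, w=200) cum 325  ← median
  x=2 (F, w=35) cum 360
  x=5 (D, w=110) cum 470
  x=19 (A, w=75) cum 545
  x=25 (E, w=30) cum 575
⇒ x* = 0
y-coordinate, sorted with cumulative weight:
  y=0 (F, w=35) cum 35
  y=5 (B, w=125) cum 160
  y=6 (D, w=110) cum 270
  y=7 (C, w=200) cum 470  ← median
  y=12 (E, w=30) cum 500
  y=16 (A, w=75) cum 575
⇒ y* = 7

(0, 7)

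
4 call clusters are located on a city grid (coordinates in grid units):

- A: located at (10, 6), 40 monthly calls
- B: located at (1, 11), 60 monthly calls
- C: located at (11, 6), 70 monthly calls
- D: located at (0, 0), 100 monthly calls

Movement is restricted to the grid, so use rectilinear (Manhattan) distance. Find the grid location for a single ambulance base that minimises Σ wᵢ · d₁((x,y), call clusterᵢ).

Manhattan distance separates: Σwᵢ(|x−xᵢ|+|y−yᵢ|) = Σwᵢ|x−xᵢ| + Σwᵢ|y−yᵢ|, so x and y are optimised independently as 1-D weighted medians.
Total weight W = 270; half = 135.
x-coordinate, sorted with cumulative weight:
  x=0 (D, w=100) cum 100
  x=1 (B, w=60) cum 160  ← median
  x=10 (A, w=40) cum 200
  x=11 (C, w=70) cum 270
⇒ x* = 1
y-coordinate, sorted with cumulative weight:
  y=0 (D, w=100) cum 100
  y=6 (A, w=40) cum 140  ← median
  y=6 (C, w=70) cum 210
  y=11 (B, w=60) cum 270
⇒ y* = 6

(1, 6)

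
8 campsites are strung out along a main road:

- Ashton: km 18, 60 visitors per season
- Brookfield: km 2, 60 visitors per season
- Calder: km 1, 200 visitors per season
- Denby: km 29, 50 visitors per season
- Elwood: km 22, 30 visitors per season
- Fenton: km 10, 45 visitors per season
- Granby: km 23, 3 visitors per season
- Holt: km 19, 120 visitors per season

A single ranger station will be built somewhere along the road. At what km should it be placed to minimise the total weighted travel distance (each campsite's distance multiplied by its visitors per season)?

x = 10

For a sum of weighted absolute distances on a line, the optimum is the weighted median (not the mean). Total weight W = 568; half-weight = 284.
Sort by position and accumulate weight:
  km 1 (Calder, w=200) → cum 200
  km 2 (Brookfield, w=60) → cum 260
  km 10 (Fenton, w=45) → cum 305  ≥ 284 → median here
  km 18 (Ashton, w=60) → cum 365
  km 19 (Holt, w=120) → cum 485
  km 22 (Elwood, w=30) → cum 515
  km 23 (Granby, w=3) → cum 518
  km 29 (Denby, w=50) → cum 568
Optimal location: km 10.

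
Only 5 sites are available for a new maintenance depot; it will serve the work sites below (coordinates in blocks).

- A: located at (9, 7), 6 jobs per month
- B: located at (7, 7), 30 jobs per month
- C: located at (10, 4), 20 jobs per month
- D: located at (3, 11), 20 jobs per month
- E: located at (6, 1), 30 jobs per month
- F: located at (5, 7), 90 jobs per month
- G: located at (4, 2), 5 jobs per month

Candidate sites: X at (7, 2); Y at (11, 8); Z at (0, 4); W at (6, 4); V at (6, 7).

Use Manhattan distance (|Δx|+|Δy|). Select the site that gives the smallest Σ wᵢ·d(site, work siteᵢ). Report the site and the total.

V, total 633 blocks

Total weighted distance at each candidate:
  X (7, 2): total = 1257
  Y (11, 8): total = 1543
  Z (0, 4): total = 1792
  W (6, 4): total = 906
  V (6, 7): total = 633
Minimum is at V with total 633 blocks.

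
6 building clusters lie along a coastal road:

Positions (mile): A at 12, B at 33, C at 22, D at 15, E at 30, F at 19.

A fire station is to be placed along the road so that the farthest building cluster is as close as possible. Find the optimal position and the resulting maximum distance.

The 1-center on a line is the midpoint of the two extreme points: leftmost at 12, rightmost at 33.
Optimal location = (12 + 33)/2 = 22.5; maximum distance = (33 − 12)/2 = 10.5.

location 22.5, max distance 10.5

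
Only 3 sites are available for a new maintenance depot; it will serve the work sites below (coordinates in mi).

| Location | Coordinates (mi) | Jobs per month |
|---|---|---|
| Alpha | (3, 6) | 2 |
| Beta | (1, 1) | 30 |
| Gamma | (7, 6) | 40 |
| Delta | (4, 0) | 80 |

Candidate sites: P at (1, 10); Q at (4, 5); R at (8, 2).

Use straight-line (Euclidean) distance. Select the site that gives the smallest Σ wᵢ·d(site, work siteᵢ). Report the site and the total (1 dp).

Total weighted distance at each candidate:
  P (1, 10): total = 1402.6
  Q (4, 5): total = 679.3
  R (8, 2): total = 747.6
Minimum is at Q with total 679.3 mi.

Q, total 679.3 mi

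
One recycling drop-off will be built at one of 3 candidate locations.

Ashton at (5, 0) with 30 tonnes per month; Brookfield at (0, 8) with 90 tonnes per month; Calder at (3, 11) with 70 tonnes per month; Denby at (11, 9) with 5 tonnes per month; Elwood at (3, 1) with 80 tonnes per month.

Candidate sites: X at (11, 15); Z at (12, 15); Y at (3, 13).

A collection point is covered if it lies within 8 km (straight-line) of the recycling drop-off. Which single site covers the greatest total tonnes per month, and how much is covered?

Y, covering 160

Coverage radius r = 8 km; a point is covered iff (Δx)²+(Δy)² ≤ 8² = 64.
  X (11, 15): covers {Denby} → 5
  Z (12, 15): covers {Denby} → 5
  Y (3, 13): covers {Brookfield, Calder} → 160
Maximum coverage at Y: 160 tonnes per month.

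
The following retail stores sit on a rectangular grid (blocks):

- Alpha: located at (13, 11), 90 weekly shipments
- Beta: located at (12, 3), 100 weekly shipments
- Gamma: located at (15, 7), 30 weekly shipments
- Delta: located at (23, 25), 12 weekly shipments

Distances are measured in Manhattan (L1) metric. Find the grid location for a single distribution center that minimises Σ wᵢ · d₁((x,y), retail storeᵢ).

Manhattan distance separates: Σwᵢ(|x−xᵢ|+|y−yᵢ|) = Σwᵢ|x−xᵢ| + Σwᵢ|y−yᵢ|, so x and y are optimised independently as 1-D weighted medians.
Total weight W = 232; half = 116.
x-coordinate, sorted with cumulative weight:
  x=12 (Beta, w=100) cum 100
  x=13 (Alpha, w=90) cum 190  ← median
  x=15 (Gamma, w=30) cum 220
  x=23 (Delta, w=12) cum 232
⇒ x* = 13
y-coordinate, sorted with cumulative weight:
  y=3 (Beta, w=100) cum 100
  y=7 (Gamma, w=30) cum 130  ← median
  y=11 (Alpha, w=90) cum 220
  y=25 (Delta, w=12) cum 232
⇒ y* = 7

(13, 7)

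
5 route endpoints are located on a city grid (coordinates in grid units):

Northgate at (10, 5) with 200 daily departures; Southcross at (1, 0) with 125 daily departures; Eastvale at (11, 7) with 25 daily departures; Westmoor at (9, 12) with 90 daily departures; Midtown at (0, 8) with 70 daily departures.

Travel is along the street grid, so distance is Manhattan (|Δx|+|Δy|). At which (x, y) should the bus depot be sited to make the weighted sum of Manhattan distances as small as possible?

(9, 5)

Manhattan distance separates: Σwᵢ(|x−xᵢ|+|y−yᵢ|) = Σwᵢ|x−xᵢ| + Σwᵢ|y−yᵢ|, so x and y are optimised independently as 1-D weighted medians.
Total weight W = 510; half = 255.
x-coordinate, sorted with cumulative weight:
  x=0 (Midtown, w=70) cum 70
  x=1 (Southcross, w=125) cum 195
  x=9 (Westmoor, w=90) cum 285  ← median
  x=10 (Northgate, w=200) cum 485
  x=11 (Eastvale, w=25) cum 510
⇒ x* = 9
y-coordinate, sorted with cumulative weight:
  y=0 (Southcross, w=125) cum 125
  y=5 (Northgate, w=200) cum 325  ← median
  y=7 (Eastvale, w=25) cum 350
  y=8 (Midtown, w=70) cum 420
  y=12 (Westmoor, w=90) cum 510
⇒ y* = 5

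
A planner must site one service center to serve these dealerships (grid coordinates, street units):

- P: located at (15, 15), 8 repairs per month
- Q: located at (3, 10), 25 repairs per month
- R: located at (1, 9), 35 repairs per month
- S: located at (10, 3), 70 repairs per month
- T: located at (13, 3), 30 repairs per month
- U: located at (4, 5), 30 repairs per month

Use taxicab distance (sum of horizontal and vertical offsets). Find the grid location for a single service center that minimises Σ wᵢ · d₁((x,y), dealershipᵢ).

Manhattan distance separates: Σwᵢ(|x−xᵢ|+|y−yᵢ|) = Σwᵢ|x−xᵢ| + Σwᵢ|y−yᵢ|, so x and y are optimised independently as 1-D weighted medians.
Total weight W = 198; half = 99.
x-coordinate, sorted with cumulative weight:
  x=1 (R, w=35) cum 35
  x=3 (Q, w=25) cum 60
  x=4 (U, w=30) cum 90
  x=10 (S, w=70) cum 160  ← median
  x=13 (T, w=30) cum 190
  x=15 (P, w=8) cum 198
⇒ x* = 10
y-coordinate, sorted with cumulative weight:
  y=3 (S, w=70) cum 70
  y=3 (T, w=30) cum 100  ← median
  y=5 (U, w=30) cum 130
  y=9 (R, w=35) cum 165
  y=10 (Q, w=25) cum 190
  y=15 (P, w=8) cum 198
⇒ y* = 3

(10, 3)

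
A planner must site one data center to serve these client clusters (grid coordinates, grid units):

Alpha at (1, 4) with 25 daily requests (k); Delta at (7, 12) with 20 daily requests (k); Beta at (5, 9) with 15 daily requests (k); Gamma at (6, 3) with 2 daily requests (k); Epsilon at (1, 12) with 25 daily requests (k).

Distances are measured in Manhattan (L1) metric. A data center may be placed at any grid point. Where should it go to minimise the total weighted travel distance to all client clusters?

(1, 12)

Manhattan distance separates: Σwᵢ(|x−xᵢ|+|y−yᵢ|) = Σwᵢ|x−xᵢ| + Σwᵢ|y−yᵢ|, so x and y are optimised independently as 1-D weighted medians.
Total weight W = 87; half = 43.5.
x-coordinate, sorted with cumulative weight:
  x=1 (Alpha, w=25) cum 25
  x=1 (Epsilon, w=25) cum 50  ← median
  x=5 (Beta, w=15) cum 65
  x=6 (Gamma, w=2) cum 67
  x=7 (Delta, w=20) cum 87
⇒ x* = 1
y-coordinate, sorted with cumulative weight:
  y=3 (Gamma, w=2) cum 2
  y=4 (Alpha, w=25) cum 27
  y=9 (Beta, w=15) cum 42
  y=12 (Delta, w=20) cum 62  ← median
  y=12 (Epsilon, w=25) cum 87
⇒ y* = 12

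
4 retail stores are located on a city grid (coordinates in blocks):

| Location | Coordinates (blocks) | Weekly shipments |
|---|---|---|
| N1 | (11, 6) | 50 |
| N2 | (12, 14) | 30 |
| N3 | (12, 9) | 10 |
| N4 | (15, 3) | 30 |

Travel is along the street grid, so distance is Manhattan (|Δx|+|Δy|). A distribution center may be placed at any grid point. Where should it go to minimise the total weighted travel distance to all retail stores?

Manhattan distance separates: Σwᵢ(|x−xᵢ|+|y−yᵢ|) = Σwᵢ|x−xᵢ| + Σwᵢ|y−yᵢ|, so x and y are optimised independently as 1-D weighted medians.
Total weight W = 120; half = 60.
x-coordinate, sorted with cumulative weight:
  x=11 (N1, w=50) cum 50
  x=12 (N2, w=30) cum 80  ← median
  x=12 (N3, w=10) cum 90
  x=15 (N4, w=30) cum 120
⇒ x* = 12
y-coordinate, sorted with cumulative weight:
  y=3 (N4, w=30) cum 30
  y=6 (N1, w=50) cum 80  ← median
  y=9 (N3, w=10) cum 90
  y=14 (N2, w=30) cum 120
⇒ y* = 6

(12, 6)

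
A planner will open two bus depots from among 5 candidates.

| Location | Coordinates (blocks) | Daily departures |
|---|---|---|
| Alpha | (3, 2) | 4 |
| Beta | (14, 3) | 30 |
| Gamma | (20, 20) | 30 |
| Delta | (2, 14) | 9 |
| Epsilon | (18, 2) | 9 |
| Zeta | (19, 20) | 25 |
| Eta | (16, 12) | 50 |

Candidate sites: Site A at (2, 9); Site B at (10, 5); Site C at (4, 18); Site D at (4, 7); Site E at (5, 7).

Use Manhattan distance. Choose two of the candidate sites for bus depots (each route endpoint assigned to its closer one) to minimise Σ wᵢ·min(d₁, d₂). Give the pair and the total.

Evaluate every pair (each demand assigned to the nearer of the two):
  {Site B, Site C}: total = 1988
  {Site A, Site B}: total = 2356
  {Site B, Site D}: total = 2384
  {Site B, Site E}: total = 2397
  {Site C, Site E}: total = 2399
  {Site C, Site D}: total = 2484
  {Site A, Site C}: total = 2639
  {Site A, Site E}: total = 2940
  {Site D, Site E}: total = 2972
  {Site A, Site D}: total = 3080
Best pair: {Site B, Site C} with total 1988.

{Site B, Site C}, total 1988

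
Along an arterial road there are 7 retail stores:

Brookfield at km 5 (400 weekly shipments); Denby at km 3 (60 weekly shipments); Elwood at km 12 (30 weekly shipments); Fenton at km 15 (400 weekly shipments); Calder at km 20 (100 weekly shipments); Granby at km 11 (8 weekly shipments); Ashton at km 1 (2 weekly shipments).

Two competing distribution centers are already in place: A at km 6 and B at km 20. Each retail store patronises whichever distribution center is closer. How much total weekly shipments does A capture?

The indifferent point is the midpoint (6+20)/2 = 13; retail stores left of it (closer to A at 6) go to A, those right go to B.
  Ashton at 1 (w=2) → A
  Denby at 3 (w=60) → A
  Brookfield at 5 (w=400) → A
  Granby at 11 (w=8) → A
  Elwood at 12 (w=30) → A
  Fenton at 15 (w=400) → B
  Calder at 20 (w=100) → B
A captures 500; B captures 500.

500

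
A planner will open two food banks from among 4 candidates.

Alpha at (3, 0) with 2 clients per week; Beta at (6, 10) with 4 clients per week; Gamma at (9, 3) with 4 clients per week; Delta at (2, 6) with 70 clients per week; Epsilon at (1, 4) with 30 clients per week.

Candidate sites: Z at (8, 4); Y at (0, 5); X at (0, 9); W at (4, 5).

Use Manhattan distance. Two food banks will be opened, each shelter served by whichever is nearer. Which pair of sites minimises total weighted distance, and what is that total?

Evaluate every pair (each demand assigned to the nearer of the two):
  {Z, Y}: total = 326
  {Y, W}: total = 338
  {Y, X}: total = 358
  {Z, W}: total = 378
  {X, W}: total = 398
  {Z, X}: total = 584
Best pair: {Z, Y} with total 326.

{Z, Y}, total 326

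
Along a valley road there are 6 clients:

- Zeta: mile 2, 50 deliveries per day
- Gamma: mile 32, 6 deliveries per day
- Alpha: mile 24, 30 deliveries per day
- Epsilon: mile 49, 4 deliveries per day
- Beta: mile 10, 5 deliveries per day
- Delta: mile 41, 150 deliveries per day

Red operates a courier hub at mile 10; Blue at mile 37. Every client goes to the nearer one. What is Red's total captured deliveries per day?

The indifferent point is the midpoint (10+37)/2 = 23.5; clients left of it (closer to Red at 10) go to Red, those right go to Blue.
  Zeta at 2 (w=50) → Red
  Beta at 10 (w=5) → Red
  Alpha at 24 (w=30) → Blue
  Gamma at 32 (w=6) → Blue
  Delta at 41 (w=150) → Blue
  Epsilon at 49 (w=4) → Blue
Red captures 55; Blue captures 190.

55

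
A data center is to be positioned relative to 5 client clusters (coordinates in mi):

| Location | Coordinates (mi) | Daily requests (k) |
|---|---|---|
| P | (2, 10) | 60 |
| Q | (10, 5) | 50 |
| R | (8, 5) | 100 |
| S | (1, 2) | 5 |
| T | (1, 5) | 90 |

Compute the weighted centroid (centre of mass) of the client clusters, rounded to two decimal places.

The minimiser of Σwᵢ‖p−pᵢ‖² is the weighted centroid p* = (Σwᵢpᵢ)/(Σwᵢ).
Σwᵢ = 305.
Σwᵢxᵢ = 60·2 + 50·10 + 100·8 + 5·1 + 90·1 = 1515.
Σwᵢyᵢ = 60·10 + 50·5 + 100·5 + 5·2 + 90·5 = 1810.
x* = 1515/305 = 4.97, y* = 1810/305 = 5.93.

(4.97, 5.93)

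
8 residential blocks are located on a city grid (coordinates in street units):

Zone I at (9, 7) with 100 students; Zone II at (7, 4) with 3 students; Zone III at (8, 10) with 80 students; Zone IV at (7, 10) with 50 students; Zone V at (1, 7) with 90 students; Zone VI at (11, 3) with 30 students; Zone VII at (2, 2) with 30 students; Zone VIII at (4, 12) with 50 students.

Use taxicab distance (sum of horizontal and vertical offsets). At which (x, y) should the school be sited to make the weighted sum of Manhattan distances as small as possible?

(7, 7)

Manhattan distance separates: Σwᵢ(|x−xᵢ|+|y−yᵢ|) = Σwᵢ|x−xᵢ| + Σwᵢ|y−yᵢ|, so x and y are optimised independently as 1-D weighted medians.
Total weight W = 433; half = 216.5.
x-coordinate, sorted with cumulative weight:
  x=1 (Zone V, w=90) cum 90
  x=2 (Zone VII, w=30) cum 120
  x=4 (Zone VIII, w=50) cum 170
  x=7 (Zone II, w=3) cum 173
  x=7 (Zone IV, w=50) cum 223  ← median
  x=8 (Zone III, w=80) cum 303
  x=9 (Zone I, w=100) cum 403
  x=11 (Zone VI, w=30) cum 433
⇒ x* = 7
y-coordinate, sorted with cumulative weight:
  y=2 (Zone VII, w=30) cum 30
  y=3 (Zone VI, w=30) cum 60
  y=4 (Zone II, w=3) cum 63
  y=7 (Zone I, w=100) cum 163
  y=7 (Zone V, w=90) cum 253  ← median
  y=10 (Zone III, w=80) cum 333
  y=10 (Zone IV, w=50) cum 383
  y=12 (Zone VIII, w=50) cum 433
⇒ y* = 7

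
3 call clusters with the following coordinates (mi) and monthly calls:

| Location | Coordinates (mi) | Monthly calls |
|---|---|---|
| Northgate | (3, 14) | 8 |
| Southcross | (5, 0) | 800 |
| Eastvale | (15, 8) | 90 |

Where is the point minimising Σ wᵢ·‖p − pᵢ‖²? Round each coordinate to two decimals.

The minimiser of Σwᵢ‖p−pᵢ‖² is the weighted centroid p* = (Σwᵢpᵢ)/(Σwᵢ).
Σwᵢ = 898.
Σwᵢxᵢ = 8·3 + 800·5 + 90·15 = 5374.
Σwᵢyᵢ = 8·14 + 800·0 + 90·8 = 832.
x* = 5374/898 = 5.98, y* = 832/898 = 0.93.

(5.98, 0.93)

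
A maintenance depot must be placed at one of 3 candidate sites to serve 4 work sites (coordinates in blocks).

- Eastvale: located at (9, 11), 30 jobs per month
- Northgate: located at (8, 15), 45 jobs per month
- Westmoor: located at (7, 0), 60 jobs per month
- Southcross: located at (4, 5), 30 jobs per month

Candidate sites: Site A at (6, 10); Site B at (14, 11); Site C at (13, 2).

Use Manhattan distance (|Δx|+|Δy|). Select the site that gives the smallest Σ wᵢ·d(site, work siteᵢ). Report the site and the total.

Total weighted distance at each candidate:
  Site A (6, 10): total = 1305
  Site B (14, 11): total = 2160
  Site C (13, 2): total = 2040
Minimum is at Site A with total 1305 blocks.

Site A, total 1305 blocks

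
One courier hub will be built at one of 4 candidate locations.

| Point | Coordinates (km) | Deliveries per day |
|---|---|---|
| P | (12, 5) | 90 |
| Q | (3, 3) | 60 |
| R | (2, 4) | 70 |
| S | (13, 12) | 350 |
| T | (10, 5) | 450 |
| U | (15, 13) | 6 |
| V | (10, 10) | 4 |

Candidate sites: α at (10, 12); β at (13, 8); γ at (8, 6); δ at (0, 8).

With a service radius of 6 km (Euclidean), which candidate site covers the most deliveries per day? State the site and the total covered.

Coverage radius r = 6 km; a point is covered iff (Δx)²+(Δy)² ≤ 6² = 36.
  α (10, 12): covers {S, U, V} → 360
  β (13, 8): covers {P, S, T, U, V} → 900
  γ (8, 6): covers {P, Q, T, V} → 604
  δ (0, 8): covers {Q, R} → 130
Maximum coverage at β: 900 deliveries per day.

β, covering 900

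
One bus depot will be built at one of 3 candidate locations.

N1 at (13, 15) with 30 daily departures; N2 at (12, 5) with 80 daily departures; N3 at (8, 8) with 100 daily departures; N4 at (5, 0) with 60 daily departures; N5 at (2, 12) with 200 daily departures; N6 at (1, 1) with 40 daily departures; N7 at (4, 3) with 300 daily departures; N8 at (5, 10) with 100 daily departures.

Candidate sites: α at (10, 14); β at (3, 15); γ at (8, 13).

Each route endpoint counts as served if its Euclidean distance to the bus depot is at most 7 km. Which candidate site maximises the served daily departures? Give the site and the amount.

γ, covering 430

Coverage radius r = 7 km; a point is covered iff (Δx)²+(Δy)² ≤ 7² = 49.
  α (10, 14): covers {N1, N3, N8} → 230
  β (3, 15): covers {N5, N8} → 300
  γ (8, 13): covers {N1, N3, N5, N8} → 430
Maximum coverage at γ: 430 daily departures.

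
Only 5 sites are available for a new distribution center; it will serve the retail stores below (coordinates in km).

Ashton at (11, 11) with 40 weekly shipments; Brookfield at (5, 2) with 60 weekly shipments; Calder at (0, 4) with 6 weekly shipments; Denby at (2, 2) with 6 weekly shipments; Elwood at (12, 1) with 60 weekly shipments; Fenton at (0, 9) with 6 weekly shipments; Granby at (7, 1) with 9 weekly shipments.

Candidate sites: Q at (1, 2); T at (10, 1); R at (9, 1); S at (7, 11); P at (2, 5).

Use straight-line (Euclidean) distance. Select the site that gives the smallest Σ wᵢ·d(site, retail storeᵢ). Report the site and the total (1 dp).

Total weighted distance at each candidate:
  Q (1, 2): total = 1557.5
  T (10, 1): total = 1042.8
  R (9, 1): total = 1024.9
  S (7, 11): total = 1638.8
  P (2, 5): total = 1449.3
Minimum is at R with total 1024.9 km.

R, total 1024.9 km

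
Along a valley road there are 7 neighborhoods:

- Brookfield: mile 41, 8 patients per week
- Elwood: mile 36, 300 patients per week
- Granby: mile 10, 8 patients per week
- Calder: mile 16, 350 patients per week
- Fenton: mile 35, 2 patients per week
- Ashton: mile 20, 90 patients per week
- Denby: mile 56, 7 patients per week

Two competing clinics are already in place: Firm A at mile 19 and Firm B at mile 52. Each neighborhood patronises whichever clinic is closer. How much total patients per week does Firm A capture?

The indifferent point is the midpoint (19+52)/2 = 35.5; neighborhoods left of it (closer to Firm A at 19) go to Firm A, those right go to Firm B.
  Granby at 10 (w=8) → Firm A
  Calder at 16 (w=350) → Firm A
  Ashton at 20 (w=90) → Firm A
  Fenton at 35 (w=2) → Firm A
  Elwood at 36 (w=300) → Firm B
  Brookfield at 41 (w=8) → Firm B
  Denby at 56 (w=7) → Firm B
Firm A captures 450; Firm B captures 315.

450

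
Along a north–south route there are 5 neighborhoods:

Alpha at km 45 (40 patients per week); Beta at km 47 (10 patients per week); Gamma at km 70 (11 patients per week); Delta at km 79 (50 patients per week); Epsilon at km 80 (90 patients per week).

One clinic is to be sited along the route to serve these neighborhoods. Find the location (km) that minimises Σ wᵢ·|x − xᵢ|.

x = 79

For a sum of weighted absolute distances on a line, the optimum is the weighted median (not the mean). Total weight W = 201; half-weight = 100.5.
Sort by position and accumulate weight:
  km 45 (Alpha, w=40) → cum 40
  km 47 (Beta, w=10) → cum 50
  km 70 (Gamma, w=11) → cum 61
  km 79 (Delta, w=50) → cum 111  ≥ 100.5 → median here
  km 80 (Epsilon, w=90) → cum 201
Optimal location: km 79.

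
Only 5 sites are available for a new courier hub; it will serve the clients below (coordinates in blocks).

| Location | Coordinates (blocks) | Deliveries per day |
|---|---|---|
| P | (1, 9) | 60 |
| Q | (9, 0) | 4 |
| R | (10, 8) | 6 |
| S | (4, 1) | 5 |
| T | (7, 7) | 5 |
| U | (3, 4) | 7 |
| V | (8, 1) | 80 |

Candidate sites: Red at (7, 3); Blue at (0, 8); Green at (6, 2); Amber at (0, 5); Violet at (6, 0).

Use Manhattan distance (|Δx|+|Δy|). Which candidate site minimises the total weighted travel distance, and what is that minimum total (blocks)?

Total weighted distance at each candidate:
  Red (7, 3): total = 1108
  Blue (0, 8): total = 1592
  Green (6, 2): total = 1120
  Amber (0, 5): total = 1507
  Violet (6, 0): total = 1268
Minimum is at Red with total 1108 blocks.

Red, total 1108 blocks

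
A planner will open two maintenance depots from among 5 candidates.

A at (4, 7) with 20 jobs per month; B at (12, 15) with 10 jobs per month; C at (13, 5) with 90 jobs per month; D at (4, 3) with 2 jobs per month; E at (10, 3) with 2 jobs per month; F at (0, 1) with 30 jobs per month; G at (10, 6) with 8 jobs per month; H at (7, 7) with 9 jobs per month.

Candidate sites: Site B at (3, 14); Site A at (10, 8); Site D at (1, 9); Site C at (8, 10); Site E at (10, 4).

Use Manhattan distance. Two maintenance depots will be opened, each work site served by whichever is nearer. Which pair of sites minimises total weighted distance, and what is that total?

Evaluate every pair (each demand assigned to the nearer of the two):
  {Site D, Site E}: total = 946
  {Site A, Site E}: total = 1048
  {Site C, Site E}: total = 1048
  {Site A, Site D}: total = 1080
  {Site B, Site E}: total = 1096
  {Site B, Site A}: total = 1334
  {Site A, Site C}: total = 1364
  {Site D, Site C}: total = 1480
  {Site B, Site C}: total = 1734
  {Site B, Site D}: total = 2126
Best pair: {Site D, Site E} with total 946.

{Site D, Site E}, total 946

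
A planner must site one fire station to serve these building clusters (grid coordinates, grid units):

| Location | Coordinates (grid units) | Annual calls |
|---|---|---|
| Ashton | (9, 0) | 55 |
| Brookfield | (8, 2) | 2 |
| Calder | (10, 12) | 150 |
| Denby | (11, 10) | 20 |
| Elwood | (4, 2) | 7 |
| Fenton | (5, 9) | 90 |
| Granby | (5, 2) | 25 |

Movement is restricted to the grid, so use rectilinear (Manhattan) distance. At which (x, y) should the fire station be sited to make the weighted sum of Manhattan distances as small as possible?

(9, 9)

Manhattan distance separates: Σwᵢ(|x−xᵢ|+|y−yᵢ|) = Σwᵢ|x−xᵢ| + Σwᵢ|y−yᵢ|, so x and y are optimised independently as 1-D weighted medians.
Total weight W = 349; half = 174.5.
x-coordinate, sorted with cumulative weight:
  x=4 (Elwood, w=7) cum 7
  x=5 (Fenton, w=90) cum 97
  x=5 (Granby, w=25) cum 122
  x=8 (Brookfield, w=2) cum 124
  x=9 (Ashton, w=55) cum 179  ← median
  x=10 (Calder, w=150) cum 329
  x=11 (Denby, w=20) cum 349
⇒ x* = 9
y-coordinate, sorted with cumulative weight:
  y=0 (Ashton, w=55) cum 55
  y=2 (Brookfield, w=2) cum 57
  y=2 (Elwood, w=7) cum 64
  y=2 (Granby, w=25) cum 89
  y=9 (Fenton, w=90) cum 179  ← median
  y=10 (Denby, w=20) cum 199
  y=12 (Calder, w=150) cum 349
⇒ y* = 9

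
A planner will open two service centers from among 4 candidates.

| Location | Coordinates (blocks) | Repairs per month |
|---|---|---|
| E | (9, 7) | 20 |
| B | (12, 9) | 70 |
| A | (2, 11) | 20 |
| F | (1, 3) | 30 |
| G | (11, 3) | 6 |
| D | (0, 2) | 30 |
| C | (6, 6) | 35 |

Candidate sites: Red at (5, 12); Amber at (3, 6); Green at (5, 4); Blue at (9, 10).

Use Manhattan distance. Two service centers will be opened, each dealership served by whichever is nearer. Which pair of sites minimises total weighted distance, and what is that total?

Evaluate every pair (each demand assigned to the nearer of the two):
  {Amber, Blue}: total = 979
  {Green, Blue}: total = 1007
  {Red, Green}: total = 1427
  {Red, Amber}: total = 1451
  {Red, Blue}: total = 1559
  {Amber, Green}: total = 1607
Best pair: {Amber, Blue} with total 979.

{Amber, Blue}, total 979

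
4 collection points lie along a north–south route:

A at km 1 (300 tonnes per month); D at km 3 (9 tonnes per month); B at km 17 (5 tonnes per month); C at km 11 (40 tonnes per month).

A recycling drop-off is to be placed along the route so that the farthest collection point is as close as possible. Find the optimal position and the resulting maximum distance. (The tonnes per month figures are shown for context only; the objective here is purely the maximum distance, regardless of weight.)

The 1-center on a line is the midpoint of the two extreme points: leftmost at 1, rightmost at 17.
Optimal location = (1 + 17)/2 = 9; maximum distance = (17 − 1)/2 = 8.

location 9, max distance 8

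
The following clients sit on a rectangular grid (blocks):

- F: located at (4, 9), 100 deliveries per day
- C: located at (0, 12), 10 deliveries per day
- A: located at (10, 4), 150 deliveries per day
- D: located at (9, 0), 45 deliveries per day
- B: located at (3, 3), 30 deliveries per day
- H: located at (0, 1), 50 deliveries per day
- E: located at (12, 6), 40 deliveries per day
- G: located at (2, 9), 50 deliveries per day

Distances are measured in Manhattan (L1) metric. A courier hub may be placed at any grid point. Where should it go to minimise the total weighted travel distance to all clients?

Manhattan distance separates: Σwᵢ(|x−xᵢ|+|y−yᵢ|) = Σwᵢ|x−xᵢ| + Σwᵢ|y−yᵢ|, so x and y are optimised independently as 1-D weighted medians.
Total weight W = 475; half = 237.5.
x-coordinate, sorted with cumulative weight:
  x=0 (C, w=10) cum 10
  x=0 (H, w=50) cum 60
  x=2 (G, w=50) cum 110
  x=3 (B, w=30) cum 140
  x=4 (F, w=100) cum 240  ← median
  x=9 (D, w=45) cum 285
  x=10 (A, w=150) cum 435
  x=12 (E, w=40) cum 475
⇒ x* = 4
y-coordinate, sorted with cumulative weight:
  y=0 (D, w=45) cum 45
  y=1 (H, w=50) cum 95
  y=3 (B, w=30) cum 125
  y=4 (A, w=150) cum 275  ← median
  y=6 (E, w=40) cum 315
  y=9 (F, w=100) cum 415
  y=9 (G, w=50) cum 465
  y=12 (C, w=10) cum 475
⇒ y* = 4

(4, 4)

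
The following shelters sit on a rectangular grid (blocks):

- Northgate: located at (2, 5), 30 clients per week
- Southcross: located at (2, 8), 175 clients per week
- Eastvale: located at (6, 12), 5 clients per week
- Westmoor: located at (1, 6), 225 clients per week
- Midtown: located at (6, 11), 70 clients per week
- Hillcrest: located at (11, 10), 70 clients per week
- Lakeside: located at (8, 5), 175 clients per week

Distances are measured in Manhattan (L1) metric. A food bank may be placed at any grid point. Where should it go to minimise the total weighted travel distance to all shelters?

Manhattan distance separates: Σwᵢ(|x−xᵢ|+|y−yᵢ|) = Σwᵢ|x−xᵢ| + Σwᵢ|y−yᵢ|, so x and y are optimised independently as 1-D weighted medians.
Total weight W = 750; half = 375.
x-coordinate, sorted with cumulative weight:
  x=1 (Westmoor, w=225) cum 225
  x=2 (Northgate, w=30) cum 255
  x=2 (Southcross, w=175) cum 430  ← median
  x=6 (Eastvale, w=5) cum 435
  x=6 (Midtown, w=70) cum 505
  x=8 (Lakeside, w=175) cum 680
  x=11 (Hillcrest, w=70) cum 750
⇒ x* = 2
y-coordinate, sorted with cumulative weight:
  y=5 (Northgate, w=30) cum 30
  y=5 (Lakeside, w=175) cum 205
  y=6 (Westmoor, w=225) cum 430  ← median
  y=8 (Southcross, w=175) cum 605
  y=10 (Hillcrest, w=70) cum 675
  y=11 (Midtown, w=70) cum 745
  y=12 (Eastvale, w=5) cum 750
⇒ y* = 6

(2, 6)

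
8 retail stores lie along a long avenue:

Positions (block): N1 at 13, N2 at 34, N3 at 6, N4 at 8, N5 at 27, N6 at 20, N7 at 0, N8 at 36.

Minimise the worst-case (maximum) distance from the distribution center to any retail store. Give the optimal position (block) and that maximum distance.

location 18, max distance 18

The 1-center on a line is the midpoint of the two extreme points: leftmost at 0, rightmost at 36.
Optimal location = (0 + 36)/2 = 18; maximum distance = (36 − 0)/2 = 18.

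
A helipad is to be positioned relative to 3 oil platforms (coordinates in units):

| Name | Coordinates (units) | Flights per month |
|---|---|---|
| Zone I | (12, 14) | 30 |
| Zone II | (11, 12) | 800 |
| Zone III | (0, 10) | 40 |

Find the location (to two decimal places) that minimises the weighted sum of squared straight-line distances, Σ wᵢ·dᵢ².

(10.53, 11.98)

The minimiser of Σwᵢ‖p−pᵢ‖² is the weighted centroid p* = (Σwᵢpᵢ)/(Σwᵢ).
Σwᵢ = 870.
Σwᵢxᵢ = 30·12 + 800·11 + 40·0 = 9160.
Σwᵢyᵢ = 30·14 + 800·12 + 40·10 = 10420.
x* = 9160/870 = 10.53, y* = 10420/870 = 11.98.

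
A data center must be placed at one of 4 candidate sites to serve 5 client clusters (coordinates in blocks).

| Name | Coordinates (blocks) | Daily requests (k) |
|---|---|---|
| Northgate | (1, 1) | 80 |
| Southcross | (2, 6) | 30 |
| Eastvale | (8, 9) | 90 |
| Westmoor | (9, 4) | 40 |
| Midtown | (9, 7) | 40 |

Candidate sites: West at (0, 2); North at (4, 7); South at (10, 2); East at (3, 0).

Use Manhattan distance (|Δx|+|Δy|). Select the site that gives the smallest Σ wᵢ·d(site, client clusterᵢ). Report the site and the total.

Total weighted distance at each candidate:
  West (0, 2): total = 2690
  North (4, 7): total = 1870
  South (10, 2): total = 2330
  East (3, 0): total = 2630
Minimum is at North with total 1870 blocks.

North, total 1870 blocks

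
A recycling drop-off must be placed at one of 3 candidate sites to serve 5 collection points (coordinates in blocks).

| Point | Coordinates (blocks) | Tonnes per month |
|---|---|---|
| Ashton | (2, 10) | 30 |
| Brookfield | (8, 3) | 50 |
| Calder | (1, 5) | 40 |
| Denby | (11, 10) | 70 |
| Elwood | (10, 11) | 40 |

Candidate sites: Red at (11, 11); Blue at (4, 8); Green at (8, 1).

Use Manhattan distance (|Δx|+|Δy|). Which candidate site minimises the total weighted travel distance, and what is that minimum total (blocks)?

Total weighted distance at each candidate:
  Red (11, 11): total = 1600
  Blue (4, 8): total = 1800
  Green (8, 1): total = 2310
Minimum is at Red with total 1600 blocks.

Red, total 1600 blocks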